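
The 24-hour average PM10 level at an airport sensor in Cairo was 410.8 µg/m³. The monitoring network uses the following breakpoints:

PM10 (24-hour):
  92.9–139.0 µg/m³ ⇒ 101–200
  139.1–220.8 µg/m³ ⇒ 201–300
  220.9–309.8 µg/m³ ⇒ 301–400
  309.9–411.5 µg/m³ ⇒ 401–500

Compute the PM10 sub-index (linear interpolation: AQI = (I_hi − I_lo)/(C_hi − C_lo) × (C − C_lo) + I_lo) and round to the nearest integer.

499

PM10: row 309.9–411.5 (AQI 401–500). (500−401)·(410.8−309.9)/(411.5−309.9) + 401 = 99·100.9/101.6 + 401 ≈ 499.32 → 499.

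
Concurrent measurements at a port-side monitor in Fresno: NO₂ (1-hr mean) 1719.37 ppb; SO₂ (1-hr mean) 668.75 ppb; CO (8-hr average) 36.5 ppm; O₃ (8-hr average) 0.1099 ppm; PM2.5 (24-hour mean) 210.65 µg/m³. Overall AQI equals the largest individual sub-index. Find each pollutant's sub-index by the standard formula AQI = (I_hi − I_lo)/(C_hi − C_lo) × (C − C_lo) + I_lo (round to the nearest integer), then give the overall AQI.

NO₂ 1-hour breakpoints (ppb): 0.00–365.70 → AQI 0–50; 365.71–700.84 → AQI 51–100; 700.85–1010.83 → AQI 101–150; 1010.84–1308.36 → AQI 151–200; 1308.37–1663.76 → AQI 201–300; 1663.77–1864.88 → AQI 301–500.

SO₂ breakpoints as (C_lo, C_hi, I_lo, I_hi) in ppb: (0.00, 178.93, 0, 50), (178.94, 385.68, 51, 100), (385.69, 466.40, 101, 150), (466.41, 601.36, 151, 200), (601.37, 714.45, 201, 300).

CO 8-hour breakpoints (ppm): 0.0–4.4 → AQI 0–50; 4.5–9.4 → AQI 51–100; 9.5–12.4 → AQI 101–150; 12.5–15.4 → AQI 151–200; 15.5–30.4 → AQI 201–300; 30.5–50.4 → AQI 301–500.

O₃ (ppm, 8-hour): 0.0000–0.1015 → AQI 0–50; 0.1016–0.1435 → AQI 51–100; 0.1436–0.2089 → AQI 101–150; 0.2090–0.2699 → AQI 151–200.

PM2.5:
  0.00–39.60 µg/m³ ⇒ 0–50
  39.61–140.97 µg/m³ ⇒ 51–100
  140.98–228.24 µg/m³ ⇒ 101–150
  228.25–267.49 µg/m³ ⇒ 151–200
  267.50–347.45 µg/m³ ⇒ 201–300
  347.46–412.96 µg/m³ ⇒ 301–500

361

NO₂: 1719.37 ∈ [1663.77, 1864.88] ↔ index [301, 500].
301 + (1719.37−1663.77)·(500−301)/(1864.88−1663.77) = 301 + 55.60·199/201.11 ≈ 356.02, so AQI = 356.
SO₂: 668.75 lies in 601.37–714.45, so I_lo=201, I_hi=300, C_lo=601.37, C_hi=714.45.
(300−201)/(714.45−601.37) × (668.75−601.37) + 201 = 99/113.08 × 67.38 + 201 ≈ 259.99 → 260.
CO: row 30.5–50.4 (AQI 301–500). (500−301)·(36.5−30.5)/(50.4−30.5) + 301 = 199·6.0/19.9 + 301 ≈ 361.00 → 361.
O₃: 0.1099 lies in 0.1016–0.1435, so I_lo=51, I_hi=100, C_lo=0.1016, C_hi=0.1435.
(100−51)/(0.1435−0.1016) × (0.1099−0.1016) + 51 = 49/0.0419 × 0.0083 + 51 ≈ 60.71 → 61.
PM2.5 210.65: bracket 140.98–228.24 → index 101–150; slope 49/87.26, offset 69.67.
AQI = 101 + 49/87.26·69.67 ≈ 140.12 ⇒ 140.
Sub-indices: NO₂→356, SO₂→260, CO→361, O₃→61, PM2.5→140. Overall AQI = max = 361; dominant pollutant is CO.
AQI 361: Hazardous.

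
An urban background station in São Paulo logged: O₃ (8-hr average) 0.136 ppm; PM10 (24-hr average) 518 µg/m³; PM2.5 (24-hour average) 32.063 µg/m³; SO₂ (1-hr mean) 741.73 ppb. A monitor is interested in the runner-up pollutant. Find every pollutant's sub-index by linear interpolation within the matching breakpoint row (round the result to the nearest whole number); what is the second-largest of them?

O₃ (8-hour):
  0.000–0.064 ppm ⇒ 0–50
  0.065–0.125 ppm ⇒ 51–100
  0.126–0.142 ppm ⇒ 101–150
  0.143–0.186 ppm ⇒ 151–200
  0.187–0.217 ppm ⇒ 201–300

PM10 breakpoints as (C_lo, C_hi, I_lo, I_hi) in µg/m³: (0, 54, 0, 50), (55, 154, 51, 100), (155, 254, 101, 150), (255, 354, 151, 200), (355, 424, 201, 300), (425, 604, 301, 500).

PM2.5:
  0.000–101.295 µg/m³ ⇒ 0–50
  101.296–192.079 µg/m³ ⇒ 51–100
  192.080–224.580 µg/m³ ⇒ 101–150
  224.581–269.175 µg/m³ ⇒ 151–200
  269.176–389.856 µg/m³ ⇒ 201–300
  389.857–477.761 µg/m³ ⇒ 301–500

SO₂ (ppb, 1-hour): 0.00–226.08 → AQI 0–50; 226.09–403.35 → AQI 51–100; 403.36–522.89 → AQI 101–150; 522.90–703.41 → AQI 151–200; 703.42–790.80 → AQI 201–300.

244

O₃ 0.136: bracket 0.126–0.142 → index 101–150; slope 49/0.016, offset 0.010.
AQI = 101 + 49/0.016·0.010 ≈ 131.63 ⇒ 132.
PM10: 518 lies in 425–604, so I_lo=301, I_hi=500, C_lo=425, C_hi=604.
(500−301)/(604−425) × (518−425) + 301 = 199/179 × 93 + 301 ≈ 404.39 → 404.
PM2.5: 32.063 lies in 0.000–101.295, so I_lo=0, I_hi=50, C_lo=0.000, C_hi=101.295.
(50−0)/(101.295−0.000) × (32.063−0.000) + 0 = 50/101.295 × 32.063 + 0 ≈ 15.83 → 16.
SO₂: 741.73 lies in 703.42–790.80, so I_lo=201, I_hi=300, C_lo=703.42, C_hi=790.80.
(300−201)/(790.80−703.42) × (741.73−703.42) + 201 = 99/87.38 × 38.31 + 201 ≈ 244.40 → 244.
Sub-indices: O₃→132, PM10→404, PM2.5→16, SO₂→244. Ranked high→low: 404, 244, 132, 16. Second-highest sub-index = 244.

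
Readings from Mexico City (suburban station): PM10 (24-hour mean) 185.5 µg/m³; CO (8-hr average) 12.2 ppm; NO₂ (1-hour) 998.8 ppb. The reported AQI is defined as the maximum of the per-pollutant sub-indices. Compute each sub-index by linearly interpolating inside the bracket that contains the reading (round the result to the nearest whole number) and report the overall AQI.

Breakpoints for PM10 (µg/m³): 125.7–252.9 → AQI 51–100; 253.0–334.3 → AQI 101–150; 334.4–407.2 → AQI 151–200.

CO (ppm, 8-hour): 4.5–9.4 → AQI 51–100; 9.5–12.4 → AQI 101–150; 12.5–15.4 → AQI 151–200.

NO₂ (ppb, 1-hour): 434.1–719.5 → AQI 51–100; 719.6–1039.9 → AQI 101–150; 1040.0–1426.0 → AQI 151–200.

147

PM10: 185.5 ∈ [125.7, 252.9] ↔ index [51, 100].
51 + (185.5−125.7)·(100−51)/(252.9−125.7) = 51 + 59.8·49/127.2 ≈ 74.04, so AQI = 74.
CO: row 9.5–12.4 (AQI 101–150). (150−101)·(12.2−9.5)/(12.4−9.5) + 101 = 49·2.7/2.9 + 101 ≈ 146.62 → 147.
NO₂: row 719.6–1039.9 (AQI 101–150). (150−101)·(998.8−719.6)/(1039.9−719.6) + 101 = 49·279.2/320.3 + 101 ≈ 143.71 → 144.
Sub-indices: PM10→74, CO→147, NO₂→144. Overall AQI = max = 147; dominant pollutant is CO.
AQI 147: Unhealthy for Sensitive Groups.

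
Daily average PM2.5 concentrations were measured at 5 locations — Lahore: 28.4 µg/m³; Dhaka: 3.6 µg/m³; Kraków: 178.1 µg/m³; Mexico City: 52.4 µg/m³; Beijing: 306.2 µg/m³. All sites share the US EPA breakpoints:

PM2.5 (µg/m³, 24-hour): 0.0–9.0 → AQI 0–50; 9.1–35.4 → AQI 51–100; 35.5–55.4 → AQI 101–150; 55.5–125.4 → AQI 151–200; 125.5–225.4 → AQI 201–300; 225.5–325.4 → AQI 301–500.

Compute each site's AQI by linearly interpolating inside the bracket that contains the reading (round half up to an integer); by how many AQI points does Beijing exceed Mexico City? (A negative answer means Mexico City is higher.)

319

Lahore: 28.4 lies in 9.1–35.4, so I_lo=51, I_hi=100, C_lo=9.1, C_hi=35.4.
(100−51)/(35.4−9.1) × (28.4−9.1) + 51 = 49/26.3 × 19.3 + 51 ≈ 86.96 → 87.
Dhaka: 3.6 ∈ [0.0, 9.0] ↔ index [0, 50].
0 + (3.6−0.0)·(50−0)/(9.0−0.0) = 0 + 3.6·50/9.0 ≈ 20.00, so AQI = 20.
Kraków: 178.1 ∈ [125.5, 225.4] ↔ index [201, 300].
201 + (178.1−125.5)·(300−201)/(225.4−125.5) = 201 + 52.6·99/99.9 ≈ 253.13, so AQI = 253.
Mexico City 52.4: bracket 35.5–55.4 → index 101–150; slope 49/19.9, offset 16.9.
AQI = 101 + 49/19.9·16.9 ≈ 142.61 ⇒ 143.
Beijing: 306.2 ∈ [225.5, 325.4] ↔ index [301, 500].
301 + (306.2−225.5)·(500−301)/(325.4−225.5) = 301 + 80.7·199/99.9 ≈ 461.75, so AQI = 462.
AQIs: Lahore=87, Dhaka=20, Kraków=253, Mexico City=143, Beijing=462. Beijing (462) − Mexico City (143) = 319.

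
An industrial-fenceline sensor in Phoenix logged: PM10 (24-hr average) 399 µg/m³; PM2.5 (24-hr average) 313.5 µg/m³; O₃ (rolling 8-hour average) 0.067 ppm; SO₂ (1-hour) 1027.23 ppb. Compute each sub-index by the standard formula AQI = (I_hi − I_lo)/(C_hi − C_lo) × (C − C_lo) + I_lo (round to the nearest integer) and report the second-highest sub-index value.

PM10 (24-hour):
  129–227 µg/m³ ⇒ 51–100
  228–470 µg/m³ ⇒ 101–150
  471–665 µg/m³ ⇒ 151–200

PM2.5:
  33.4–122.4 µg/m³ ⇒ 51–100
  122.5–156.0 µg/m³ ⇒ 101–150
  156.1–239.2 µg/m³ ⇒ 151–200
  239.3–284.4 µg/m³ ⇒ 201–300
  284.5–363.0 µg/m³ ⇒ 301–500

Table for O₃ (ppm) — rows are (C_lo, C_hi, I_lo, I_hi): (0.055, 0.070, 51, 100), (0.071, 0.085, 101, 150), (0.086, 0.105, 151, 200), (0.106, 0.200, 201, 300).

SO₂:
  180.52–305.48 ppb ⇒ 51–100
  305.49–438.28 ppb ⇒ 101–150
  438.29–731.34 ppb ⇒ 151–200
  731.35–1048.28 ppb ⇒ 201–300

PM10: 399 ∈ [228, 470] ↔ index [101, 150].
101 + (399−228)·(150−101)/(470−228) = 101 + 171·49/242 ≈ 135.62, so AQI = 136.
PM2.5: 313.5 lies in 284.5–363.0, so I_lo=301, I_hi=500, C_lo=284.5, C_hi=363.0.
(500−301)/(363.0−284.5) × (313.5−284.5) + 301 = 199/78.5 × 29.0 + 301 ≈ 374.52 → 375.
O₃: 0.067 ∈ [0.055, 0.070] ↔ index [51, 100].
51 + (0.067−0.055)·(100−51)/(0.070−0.055) = 51 + 0.012·49/0.015 ≈ 90.20, so AQI = 90.
SO₂ 1027.23: bracket 731.35–1048.28 → index 201–300; slope 99/316.93, offset 295.88.
AQI = 201 + 99/316.93·295.88 ≈ 293.42 ⇒ 293.
Sub-indices: PM10→136, PM2.5→375, O₃→90, SO₂→293. Ranked high→low: 375, 293, 136, 90. Second-highest sub-index = 293.

293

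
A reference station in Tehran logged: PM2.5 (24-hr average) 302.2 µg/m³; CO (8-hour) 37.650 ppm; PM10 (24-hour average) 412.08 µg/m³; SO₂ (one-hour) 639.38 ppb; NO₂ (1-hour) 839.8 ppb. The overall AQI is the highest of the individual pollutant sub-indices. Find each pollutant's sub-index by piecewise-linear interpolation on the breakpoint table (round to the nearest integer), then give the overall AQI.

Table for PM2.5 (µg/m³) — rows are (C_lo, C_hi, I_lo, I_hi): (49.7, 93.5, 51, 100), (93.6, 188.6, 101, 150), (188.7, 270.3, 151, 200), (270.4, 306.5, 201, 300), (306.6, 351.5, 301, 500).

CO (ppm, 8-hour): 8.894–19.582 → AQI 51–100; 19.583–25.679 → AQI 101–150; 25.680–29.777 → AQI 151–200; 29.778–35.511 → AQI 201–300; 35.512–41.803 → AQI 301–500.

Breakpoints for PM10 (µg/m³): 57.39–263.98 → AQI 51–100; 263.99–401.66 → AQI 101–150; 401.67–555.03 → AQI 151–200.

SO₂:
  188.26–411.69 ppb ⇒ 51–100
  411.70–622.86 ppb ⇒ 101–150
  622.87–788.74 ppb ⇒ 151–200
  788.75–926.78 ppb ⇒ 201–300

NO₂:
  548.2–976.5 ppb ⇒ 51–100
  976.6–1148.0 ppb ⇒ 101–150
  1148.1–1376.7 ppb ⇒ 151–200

PM2.5: 302.2 ∈ [270.4, 306.5] ↔ index [201, 300].
201 + (302.2−270.4)·(300−201)/(306.5−270.4) = 201 + 31.8·99/36.1 ≈ 288.21, so AQI = 288.
CO: 37.650 ∈ [35.512, 41.803] ↔ index [301, 500].
301 + (37.650−35.512)·(500−301)/(41.803−35.512) = 301 + 2.138·199/6.291 ≈ 368.63, so AQI = 369.
PM10: 412.08 ∈ [401.67, 555.03] ↔ index [151, 200].
151 + (412.08−401.67)·(200−151)/(555.03−401.67) = 151 + 10.41·49/153.36 ≈ 154.33, so AQI = 154.
SO₂: 639.38 ∈ [622.87, 788.74] ↔ index [151, 200].
151 + (639.38−622.87)·(200−151)/(788.74−622.87) = 151 + 16.51·49/165.87 ≈ 155.88, so AQI = 156.
NO₂ 839.8: bracket 548.2–976.5 → index 51–100; slope 49/428.3, offset 291.6.
AQI = 51 + 49/428.3·291.6 ≈ 84.36 ⇒ 84.
Sub-indices: PM2.5→288, CO→369, PM10→154, SO₂→156, NO₂→84. Overall AQI = max = 369; dominant pollutant is CO.
AQI 369: Hazardous.

369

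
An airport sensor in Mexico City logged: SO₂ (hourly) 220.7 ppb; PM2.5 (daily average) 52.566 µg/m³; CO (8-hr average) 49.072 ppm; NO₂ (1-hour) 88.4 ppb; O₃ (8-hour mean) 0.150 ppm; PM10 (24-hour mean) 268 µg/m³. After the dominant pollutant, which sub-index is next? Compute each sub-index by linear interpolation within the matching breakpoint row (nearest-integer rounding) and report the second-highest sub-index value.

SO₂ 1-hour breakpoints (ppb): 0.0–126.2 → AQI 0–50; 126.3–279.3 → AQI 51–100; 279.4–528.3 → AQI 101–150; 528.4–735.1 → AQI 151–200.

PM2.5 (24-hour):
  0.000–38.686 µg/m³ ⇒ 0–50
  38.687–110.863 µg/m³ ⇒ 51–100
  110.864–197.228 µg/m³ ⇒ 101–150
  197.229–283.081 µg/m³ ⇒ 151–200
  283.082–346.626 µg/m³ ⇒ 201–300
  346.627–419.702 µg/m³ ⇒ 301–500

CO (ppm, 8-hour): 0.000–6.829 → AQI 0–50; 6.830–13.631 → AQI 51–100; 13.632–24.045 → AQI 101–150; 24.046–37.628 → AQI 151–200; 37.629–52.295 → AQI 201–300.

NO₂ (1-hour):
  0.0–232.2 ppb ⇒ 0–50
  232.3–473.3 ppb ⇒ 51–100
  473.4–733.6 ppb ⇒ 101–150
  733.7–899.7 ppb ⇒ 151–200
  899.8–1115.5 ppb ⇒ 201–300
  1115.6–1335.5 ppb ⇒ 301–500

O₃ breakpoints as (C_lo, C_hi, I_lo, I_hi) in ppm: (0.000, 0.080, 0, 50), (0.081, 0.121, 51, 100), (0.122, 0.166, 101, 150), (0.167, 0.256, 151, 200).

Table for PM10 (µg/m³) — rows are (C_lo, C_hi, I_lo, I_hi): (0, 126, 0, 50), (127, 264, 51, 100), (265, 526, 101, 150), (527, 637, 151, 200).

SO₂: 220.7 lies in 126.3–279.3, so I_lo=51, I_hi=100, C_lo=126.3, C_hi=279.3.
(100−51)/(279.3−126.3) × (220.7−126.3) + 51 = 49/153.0 × 94.4 + 51 ≈ 81.23 → 81.
PM2.5: row 38.687–110.863 (AQI 51–100). (100−51)·(52.566−38.687)/(110.863−38.687) + 51 = 49·13.879/72.176 + 51 ≈ 60.42 → 60.
CO: 49.072 ∈ [37.629, 52.295] ↔ index [201, 300].
201 + (49.072−37.629)·(300−201)/(52.295−37.629) = 201 + 11.443·99/14.666 ≈ 278.24, so AQI = 278.
NO₂: 88.4 lies in 0.0–232.2, so I_lo=0, I_hi=50, C_lo=0.0, C_hi=232.2.
(50−0)/(232.2−0.0) × (88.4−0.0) + 0 = 50/232.2 × 88.4 + 0 ≈ 19.04 → 19.
O₃: 0.150 ∈ [0.122, 0.166] ↔ index [101, 150].
101 + (0.150−0.122)·(150−101)/(0.166−0.122) = 101 + 0.028·49/0.044 ≈ 132.18, so AQI = 132.
PM10: 268 lies in 265–526, so I_lo=101, I_hi=150, C_lo=265, C_hi=526.
(150−101)/(526−265) × (268−265) + 101 = 49/261 × 3 + 101 ≈ 101.56 → 102.
Sub-indices: SO₂→81, PM2.5→60, CO→278, NO₂→19, O₃→132, PM10→102. Ranked high→low: 278, 132, 102, 81, 60, 19. Second-highest sub-index = 132.

132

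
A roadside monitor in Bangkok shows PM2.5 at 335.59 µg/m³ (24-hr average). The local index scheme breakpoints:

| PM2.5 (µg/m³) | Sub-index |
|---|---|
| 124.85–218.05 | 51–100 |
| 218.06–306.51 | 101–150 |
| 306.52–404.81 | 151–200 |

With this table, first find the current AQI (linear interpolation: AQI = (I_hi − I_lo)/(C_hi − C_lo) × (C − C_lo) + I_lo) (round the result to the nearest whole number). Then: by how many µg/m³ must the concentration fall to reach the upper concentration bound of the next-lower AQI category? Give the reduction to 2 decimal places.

PM2.5: row 306.52–404.81 (AQI 151–200). (200−151)·(335.59−306.52)/(404.81−306.52) + 151 = 49·29.07/98.29 + 151 ≈ 165.49 → 165.
Current AQI 165 is in the Unhealthy range (151–200). The next-lower category tops out at AQI 150, whose upper concentration bound is 306.51 µg/m³.
Reduction needed = 335.59 − 306.51 = 29.08 µg/m³.

29.08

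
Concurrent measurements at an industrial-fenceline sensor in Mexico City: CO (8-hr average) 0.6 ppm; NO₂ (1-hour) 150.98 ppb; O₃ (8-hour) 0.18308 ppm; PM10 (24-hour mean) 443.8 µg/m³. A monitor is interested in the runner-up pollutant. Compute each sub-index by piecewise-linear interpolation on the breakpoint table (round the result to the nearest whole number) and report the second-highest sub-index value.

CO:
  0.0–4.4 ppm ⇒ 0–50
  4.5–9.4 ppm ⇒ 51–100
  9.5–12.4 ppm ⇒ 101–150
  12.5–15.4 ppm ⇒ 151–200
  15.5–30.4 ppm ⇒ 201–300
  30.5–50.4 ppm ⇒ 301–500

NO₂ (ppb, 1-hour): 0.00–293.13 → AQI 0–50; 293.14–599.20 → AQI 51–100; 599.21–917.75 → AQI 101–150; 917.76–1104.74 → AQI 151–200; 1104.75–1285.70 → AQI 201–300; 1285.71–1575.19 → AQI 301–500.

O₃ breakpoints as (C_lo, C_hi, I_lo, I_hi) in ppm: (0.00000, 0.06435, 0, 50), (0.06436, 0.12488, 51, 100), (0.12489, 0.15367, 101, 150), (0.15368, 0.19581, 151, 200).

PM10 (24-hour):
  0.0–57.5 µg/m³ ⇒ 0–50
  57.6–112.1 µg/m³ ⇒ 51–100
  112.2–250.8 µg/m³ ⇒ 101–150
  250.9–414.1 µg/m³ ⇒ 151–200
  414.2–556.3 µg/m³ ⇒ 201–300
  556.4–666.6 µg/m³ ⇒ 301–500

CO: row 0.0–4.4 (AQI 0–50). (50−0)·(0.6−0.0)/(4.4−0.0) + 0 = 50·0.6/4.4 + 0 ≈ 6.82 → 7.
NO₂: 150.98 ∈ [0.00, 293.13] ↔ index [0, 50].
0 + (150.98−0.00)·(50−0)/(293.13−0.00) = 0 + 150.98·50/293.13 ≈ 25.75, so AQI = 26.
O₃ 0.18308: bracket 0.15368–0.19581 → index 151–200; slope 49/0.04213, offset 0.02940.
AQI = 151 + 49/0.04213·0.02940 ≈ 185.19 ⇒ 185.
PM10: row 414.2–556.3 (AQI 201–300). (300−201)·(443.8−414.2)/(556.3−414.2) + 201 = 99·29.6/142.1 + 201 ≈ 221.62 → 222.
Sub-indices: CO→7, NO₂→26, O₃→185, PM10→222. Ranked high→low: 222, 185, 26, 7. Second-highest sub-index = 185.

185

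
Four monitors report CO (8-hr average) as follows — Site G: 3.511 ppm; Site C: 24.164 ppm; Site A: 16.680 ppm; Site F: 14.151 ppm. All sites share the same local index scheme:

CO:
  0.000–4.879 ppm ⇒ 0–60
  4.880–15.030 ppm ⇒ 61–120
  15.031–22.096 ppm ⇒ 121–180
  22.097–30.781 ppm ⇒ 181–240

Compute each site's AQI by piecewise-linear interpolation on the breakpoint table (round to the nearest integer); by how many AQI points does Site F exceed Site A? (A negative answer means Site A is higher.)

Site G: row 0.000–4.879 (AQI 0–60). (60−0)·(3.511−0.000)/(4.879−0.000) + 0 = 60·3.511/4.879 + 0 ≈ 43.18 → 43.
Site C 24.164: bracket 22.097–30.781 → index 181–240; slope 59/8.684, offset 2.067.
AQI = 181 + 59/8.684·2.067 ≈ 195.04 ⇒ 195.
Site A: 16.680 ∈ [15.031, 22.096] ↔ index [121, 180].
121 + (16.680−15.031)·(180−121)/(22.096−15.031) = 121 + 1.649·59/7.065 ≈ 134.77, so AQI = 135.
Site F: 14.151 ∈ [4.880, 15.030] ↔ index [61, 120].
61 + (14.151−4.880)·(120−61)/(15.030−4.880) = 61 + 9.271·59/10.150 ≈ 114.89, so AQI = 115.
AQIs: Site G=43, Site C=195, Site A=135, Site F=115. Site F (115) − Site A (135) = -20.

-20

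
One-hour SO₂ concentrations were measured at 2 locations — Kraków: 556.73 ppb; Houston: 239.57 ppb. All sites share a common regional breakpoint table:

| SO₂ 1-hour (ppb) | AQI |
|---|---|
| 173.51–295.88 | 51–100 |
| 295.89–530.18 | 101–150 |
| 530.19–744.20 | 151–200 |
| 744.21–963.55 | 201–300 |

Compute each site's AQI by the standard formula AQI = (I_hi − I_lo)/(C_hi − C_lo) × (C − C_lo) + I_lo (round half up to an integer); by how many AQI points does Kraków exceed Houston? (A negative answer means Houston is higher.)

80

Kraków: row 530.19–744.20 (AQI 151–200). (200−151)·(556.73−530.19)/(744.20−530.19) + 151 = 49·26.54/214.01 + 151 ≈ 157.08 → 157.
Houston: 239.57 lies in 173.51–295.88, so I_lo=51, I_hi=100, C_lo=173.51, C_hi=295.88.
(100−51)/(295.88−173.51) × (239.57−173.51) + 51 = 49/122.37 × 66.06 + 51 ≈ 77.45 → 77.
AQIs: Kraków=157, Houston=77. Kraków (157) − Houston (77) = 80.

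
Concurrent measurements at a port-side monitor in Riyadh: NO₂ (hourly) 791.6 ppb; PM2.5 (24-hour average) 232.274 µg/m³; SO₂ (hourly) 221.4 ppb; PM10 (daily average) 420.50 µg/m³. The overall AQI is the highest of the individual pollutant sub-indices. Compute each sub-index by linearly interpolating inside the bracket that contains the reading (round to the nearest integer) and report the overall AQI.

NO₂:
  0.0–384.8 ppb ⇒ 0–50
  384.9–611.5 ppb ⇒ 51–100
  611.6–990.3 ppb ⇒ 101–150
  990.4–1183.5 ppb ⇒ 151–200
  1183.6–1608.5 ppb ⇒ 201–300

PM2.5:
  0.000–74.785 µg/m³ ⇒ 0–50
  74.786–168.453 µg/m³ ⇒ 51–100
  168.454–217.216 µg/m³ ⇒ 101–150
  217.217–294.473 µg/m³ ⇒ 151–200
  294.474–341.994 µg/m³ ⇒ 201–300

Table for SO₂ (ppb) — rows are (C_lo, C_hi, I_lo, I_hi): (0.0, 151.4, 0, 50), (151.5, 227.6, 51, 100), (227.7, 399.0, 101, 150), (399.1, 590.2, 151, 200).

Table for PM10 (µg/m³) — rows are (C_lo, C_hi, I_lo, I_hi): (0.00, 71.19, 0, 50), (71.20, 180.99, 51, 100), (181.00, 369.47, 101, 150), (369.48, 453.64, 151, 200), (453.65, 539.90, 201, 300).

181

NO₂: 791.6 ∈ [611.6, 990.3] ↔ index [101, 150].
101 + (791.6−611.6)·(150−101)/(990.3−611.6) = 101 + 180.0·49/378.7 ≈ 124.29, so AQI = 124.
PM2.5 232.274: bracket 217.217–294.473 → index 151–200; slope 49/77.256, offset 15.057.
AQI = 151 + 49/77.256·15.057 ≈ 160.55 ⇒ 161.
SO₂: 221.4 lies in 151.5–227.6, so I_lo=51, I_hi=100, C_lo=151.5, C_hi=227.6.
(100−51)/(227.6−151.5) × (221.4−151.5) + 51 = 49/76.1 × 69.9 + 51 ≈ 96.01 → 96.
PM10: row 369.48–453.64 (AQI 151–200). (200−151)·(420.50−369.48)/(453.64−369.48) + 151 = 49·51.02/84.16 + 151 ≈ 180.71 → 181.
Sub-indices: NO₂→124, PM2.5→161, SO₂→96, PM10→181. Overall AQI = max = 181; dominant pollutant is PM10.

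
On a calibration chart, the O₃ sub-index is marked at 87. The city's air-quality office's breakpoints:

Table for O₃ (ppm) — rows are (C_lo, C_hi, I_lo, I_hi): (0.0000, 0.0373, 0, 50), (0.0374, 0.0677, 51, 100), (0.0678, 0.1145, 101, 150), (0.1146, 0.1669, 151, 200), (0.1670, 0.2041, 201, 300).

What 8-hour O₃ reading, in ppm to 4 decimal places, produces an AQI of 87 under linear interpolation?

0.0597

AQI 87 lies in the 51–100 band, which corresponds to 0.0374–0.0677 ppm.
C = 0.0374 + (87−51)×(0.0677−0.0374)/(100−51) = 0.0374 + 36×0.0303/49 ≈ 0.059661 ppm → 0.0597 ppm to 4 dp.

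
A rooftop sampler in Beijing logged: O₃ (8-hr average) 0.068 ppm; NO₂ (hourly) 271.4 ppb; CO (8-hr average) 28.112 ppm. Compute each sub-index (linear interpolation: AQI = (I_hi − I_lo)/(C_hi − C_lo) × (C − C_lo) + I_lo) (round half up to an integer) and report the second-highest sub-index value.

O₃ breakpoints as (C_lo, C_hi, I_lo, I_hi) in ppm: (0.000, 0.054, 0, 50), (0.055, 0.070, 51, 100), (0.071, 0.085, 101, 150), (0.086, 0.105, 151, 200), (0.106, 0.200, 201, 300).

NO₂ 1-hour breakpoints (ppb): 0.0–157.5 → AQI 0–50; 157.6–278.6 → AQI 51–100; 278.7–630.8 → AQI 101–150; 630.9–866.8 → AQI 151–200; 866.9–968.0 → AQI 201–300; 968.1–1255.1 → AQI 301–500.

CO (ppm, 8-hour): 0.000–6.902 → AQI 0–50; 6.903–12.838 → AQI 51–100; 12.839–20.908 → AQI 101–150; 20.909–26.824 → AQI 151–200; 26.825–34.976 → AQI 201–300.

O₃: 0.068 lies in 0.055–0.070, so I_lo=51, I_hi=100, C_lo=0.055, C_hi=0.070.
(100−51)/(0.070−0.055) × (0.068−0.055) + 51 = 49/0.015 × 0.013 + 51 ≈ 93.47 → 93.
NO₂ 271.4: bracket 157.6–278.6 → index 51–100; slope 49/121.0, offset 113.8.
AQI = 51 + 49/121.0·113.8 ≈ 97.08 ⇒ 97.
CO: 28.112 ∈ [26.825, 34.976] ↔ index [201, 300].
201 + (28.112−26.825)·(300−201)/(34.976−26.825) = 201 + 1.287·99/8.151 ≈ 216.63, so AQI = 217.
Sub-indices: O₃→93, NO₂→97, CO→217. Ranked high→low: 217, 97, 93. Second-highest sub-index = 97.

97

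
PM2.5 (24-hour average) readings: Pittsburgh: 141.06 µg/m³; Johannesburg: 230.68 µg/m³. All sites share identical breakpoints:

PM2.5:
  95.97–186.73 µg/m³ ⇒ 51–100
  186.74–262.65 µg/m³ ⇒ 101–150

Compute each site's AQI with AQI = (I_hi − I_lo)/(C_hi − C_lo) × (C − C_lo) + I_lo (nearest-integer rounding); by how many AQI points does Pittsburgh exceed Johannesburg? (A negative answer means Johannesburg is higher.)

Pittsburgh: row 95.97–186.73 (AQI 51–100). (100−51)·(141.06−95.97)/(186.73−95.97) + 51 = 49·45.09/90.76 + 51 ≈ 75.34 → 75.
Johannesburg: row 186.74–262.65 (AQI 101–150). (150−101)·(230.68−186.74)/(262.65−186.74) + 101 = 49·43.94/75.91 + 101 ≈ 129.36 → 129.
AQIs: Pittsburgh=75, Johannesburg=129. Pittsburgh (75) − Johannesburg (129) = -54.

-54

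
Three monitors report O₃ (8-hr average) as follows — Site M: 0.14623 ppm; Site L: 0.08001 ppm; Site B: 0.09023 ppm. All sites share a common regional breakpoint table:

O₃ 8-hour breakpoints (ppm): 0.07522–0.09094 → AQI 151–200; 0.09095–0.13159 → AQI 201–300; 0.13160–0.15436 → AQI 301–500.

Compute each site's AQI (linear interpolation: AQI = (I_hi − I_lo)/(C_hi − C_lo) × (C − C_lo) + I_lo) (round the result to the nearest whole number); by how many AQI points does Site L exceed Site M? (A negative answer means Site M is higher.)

-263

Site M 0.14623: bracket 0.13160–0.15436 → index 301–500; slope 199/0.02276, offset 0.01463.
AQI = 301 + 199/0.02276·0.01463 ≈ 428.92 ⇒ 429.
Site L: 0.08001 ∈ [0.07522, 0.09094] ↔ index [151, 200].
151 + (0.08001−0.07522)·(200−151)/(0.09094−0.07522) = 151 + 0.00479·49/0.01572 ≈ 165.93, so AQI = 166.
Site B: 0.09023 ∈ [0.07522, 0.09094] ↔ index [151, 200].
151 + (0.09023−0.07522)·(200−151)/(0.09094−0.07522) = 151 + 0.01501·49/0.01572 ≈ 197.79, so AQI = 198.
AQIs: Site M=429, Site L=166, Site B=198. Site L (166) − Site M (429) = -263.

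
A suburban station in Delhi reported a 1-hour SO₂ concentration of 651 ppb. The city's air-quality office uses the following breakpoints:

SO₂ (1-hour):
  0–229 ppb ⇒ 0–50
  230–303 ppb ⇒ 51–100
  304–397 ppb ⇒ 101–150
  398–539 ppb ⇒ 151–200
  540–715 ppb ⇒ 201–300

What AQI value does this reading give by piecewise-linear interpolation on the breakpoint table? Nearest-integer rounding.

264

SO₂: 651 lies in 540–715, so I_lo=201, I_hi=300, C_lo=540, C_hi=715.
(300−201)/(715−540) × (651−540) + 201 = 99/175 × 111 + 201 ≈ 263.79 → 264.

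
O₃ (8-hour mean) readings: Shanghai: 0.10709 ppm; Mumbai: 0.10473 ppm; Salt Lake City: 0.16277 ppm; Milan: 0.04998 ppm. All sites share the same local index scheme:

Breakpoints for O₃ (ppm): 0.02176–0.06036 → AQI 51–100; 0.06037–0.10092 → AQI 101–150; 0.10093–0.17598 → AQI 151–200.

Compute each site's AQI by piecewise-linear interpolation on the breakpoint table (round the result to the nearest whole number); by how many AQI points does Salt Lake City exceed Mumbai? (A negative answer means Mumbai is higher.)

Shanghai: 0.10709 lies in 0.10093–0.17598, so I_lo=151, I_hi=200, C_lo=0.10093, C_hi=0.17598.
(200−151)/(0.17598−0.10093) × (0.10709−0.10093) + 151 = 49/0.07505 × 0.00616 + 151 ≈ 155.02 → 155.
Mumbai: 0.10473 ∈ [0.10093, 0.17598] ↔ index [151, 200].
151 + (0.10473−0.10093)·(200−151)/(0.17598−0.10093) = 151 + 0.00380·49/0.07505 ≈ 153.48, so AQI = 153.
Salt Lake City: row 0.10093–0.17598 (AQI 151–200). (200−151)·(0.16277−0.10093)/(0.17598−0.10093) + 151 = 49·0.06184/0.07505 + 151 ≈ 191.38 → 191.
Milan: 0.04998 lies in 0.02176–0.06036, so I_lo=51, I_hi=100, C_lo=0.02176, C_hi=0.06036.
(100−51)/(0.06036−0.02176) × (0.04998−0.02176) + 51 = 49/0.03860 × 0.02822 + 51 ≈ 86.82 → 87.
AQIs: Shanghai=155, Mumbai=153, Salt Lake City=191, Milan=87. Salt Lake City (191) − Mumbai (153) = 38.

38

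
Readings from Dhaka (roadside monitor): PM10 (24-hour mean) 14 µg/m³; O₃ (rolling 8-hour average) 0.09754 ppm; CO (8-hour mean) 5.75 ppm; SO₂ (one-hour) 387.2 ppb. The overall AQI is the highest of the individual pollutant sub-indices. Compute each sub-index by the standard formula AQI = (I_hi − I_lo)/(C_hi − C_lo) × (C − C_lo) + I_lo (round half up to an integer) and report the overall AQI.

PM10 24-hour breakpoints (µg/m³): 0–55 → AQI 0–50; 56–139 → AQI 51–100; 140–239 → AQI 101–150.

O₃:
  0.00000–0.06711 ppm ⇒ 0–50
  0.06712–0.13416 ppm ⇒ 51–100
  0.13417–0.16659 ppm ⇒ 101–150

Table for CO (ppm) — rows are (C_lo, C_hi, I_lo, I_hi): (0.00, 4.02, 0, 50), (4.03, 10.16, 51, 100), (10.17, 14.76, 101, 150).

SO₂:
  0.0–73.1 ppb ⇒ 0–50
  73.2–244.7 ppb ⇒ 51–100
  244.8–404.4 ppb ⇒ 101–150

145

PM10: row 0–55 (AQI 0–50). (50−0)·(14−0)/(55−0) + 0 = 50·14/55 + 0 ≈ 12.73 → 13.
O₃ 0.09754: bracket 0.06712–0.13416 → index 51–100; slope 49/0.06704, offset 0.03042.
AQI = 51 + 49/0.06704·0.03042 ≈ 73.23 ⇒ 73.
CO 5.75: bracket 4.03–10.16 → index 51–100; slope 49/6.13, offset 1.72.
AQI = 51 + 49/6.13·1.72 ≈ 64.75 ⇒ 65.
SO₂ 387.2: bracket 244.8–404.4 → index 101–150; slope 49/159.6, offset 142.4.
AQI = 101 + 49/159.6·142.4 ≈ 144.72 ⇒ 145.
Sub-indices: PM10→13, O₃→73, CO→65, SO₂→145. Overall AQI = max = 145; dominant pollutant is SO₂.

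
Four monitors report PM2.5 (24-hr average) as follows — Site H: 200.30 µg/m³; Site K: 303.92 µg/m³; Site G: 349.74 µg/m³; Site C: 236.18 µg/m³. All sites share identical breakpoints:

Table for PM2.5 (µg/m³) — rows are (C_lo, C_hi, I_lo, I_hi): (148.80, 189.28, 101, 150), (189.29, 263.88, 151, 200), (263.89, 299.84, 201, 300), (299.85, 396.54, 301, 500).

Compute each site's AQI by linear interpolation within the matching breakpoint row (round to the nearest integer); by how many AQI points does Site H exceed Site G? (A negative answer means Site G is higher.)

Site H: 200.30 ∈ [189.29, 263.88] ↔ index [151, 200].
151 + (200.30−189.29)·(200−151)/(263.88−189.29) = 151 + 11.01·49/74.59 ≈ 158.23, so AQI = 158.
Site K: 303.92 ∈ [299.85, 396.54] ↔ index [301, 500].
301 + (303.92−299.85)·(500−301)/(396.54−299.85) = 301 + 4.07·199/96.69 ≈ 309.38, so AQI = 309.
Site G: 349.74 lies in 299.85–396.54, so I_lo=301, I_hi=500, C_lo=299.85, C_hi=396.54.
(500−301)/(396.54−299.85) × (349.74−299.85) + 301 = 199/96.69 × 49.89 + 301 ≈ 403.68 → 404.
Site C: row 189.29–263.88 (AQI 151–200). (200−151)·(236.18−189.29)/(263.88−189.29) + 151 = 49·46.89/74.59 + 151 ≈ 181.80 → 182.
AQIs: Site H=158, Site K=309, Site G=404, Site C=182. Site H (158) − Site G (404) = -246.

-246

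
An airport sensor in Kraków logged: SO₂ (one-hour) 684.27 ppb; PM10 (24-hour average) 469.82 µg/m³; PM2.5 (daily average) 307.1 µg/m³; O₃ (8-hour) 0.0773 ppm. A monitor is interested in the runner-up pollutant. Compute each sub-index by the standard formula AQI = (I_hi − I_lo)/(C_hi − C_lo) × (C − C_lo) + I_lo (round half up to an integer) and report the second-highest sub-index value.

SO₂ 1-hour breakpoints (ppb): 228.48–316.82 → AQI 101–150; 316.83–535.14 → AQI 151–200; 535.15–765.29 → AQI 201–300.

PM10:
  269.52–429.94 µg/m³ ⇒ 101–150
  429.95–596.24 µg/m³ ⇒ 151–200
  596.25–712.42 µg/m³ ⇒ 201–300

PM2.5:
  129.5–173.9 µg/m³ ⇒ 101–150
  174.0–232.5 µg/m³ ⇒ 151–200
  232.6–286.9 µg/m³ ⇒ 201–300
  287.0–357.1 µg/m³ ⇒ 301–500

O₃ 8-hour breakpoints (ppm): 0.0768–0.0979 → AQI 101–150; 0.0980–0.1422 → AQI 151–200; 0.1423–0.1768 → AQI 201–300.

SO₂: row 535.15–765.29 (AQI 201–300). (300−201)·(684.27−535.15)/(765.29−535.15) + 201 = 99·149.12/230.14 + 201 ≈ 265.15 → 265.
PM10: 469.82 ∈ [429.95, 596.24] ↔ index [151, 200].
151 + (469.82−429.95)·(200−151)/(596.24−429.95) = 151 + 39.87·49/166.29 ≈ 162.75, so AQI = 163.
PM2.5 307.1: bracket 287.0–357.1 → index 301–500; slope 199/70.1, offset 20.1.
AQI = 301 + 199/70.1·20.1 ≈ 358.06 ⇒ 358.
O₃: 0.0773 ∈ [0.0768, 0.0979] ↔ index [101, 150].
101 + (0.0773−0.0768)·(150−101)/(0.0979−0.0768) = 101 + 0.0005·49/0.0211 ≈ 102.16, so AQI = 102.
Sub-indices: SO₂→265, PM10→163, PM2.5→358, O₃→102. Ranked high→low: 358, 265, 163, 102. Second-highest sub-index = 265.

265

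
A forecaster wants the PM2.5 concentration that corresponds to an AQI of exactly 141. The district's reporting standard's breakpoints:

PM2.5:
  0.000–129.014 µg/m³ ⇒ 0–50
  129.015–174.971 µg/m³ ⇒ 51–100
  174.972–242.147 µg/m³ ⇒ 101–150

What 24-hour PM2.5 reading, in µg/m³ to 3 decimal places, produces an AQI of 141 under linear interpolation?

AQI 141 lies in the 101–150 band, which corresponds to 174.972–242.147 µg/m³.
C = 174.972 + (141−101)×(242.147−174.972)/(150−101) = 174.972 + 40×67.175/49 ≈ 229.80873 µg/m³ → 229.809 µg/m³ to 3 dp.

229.809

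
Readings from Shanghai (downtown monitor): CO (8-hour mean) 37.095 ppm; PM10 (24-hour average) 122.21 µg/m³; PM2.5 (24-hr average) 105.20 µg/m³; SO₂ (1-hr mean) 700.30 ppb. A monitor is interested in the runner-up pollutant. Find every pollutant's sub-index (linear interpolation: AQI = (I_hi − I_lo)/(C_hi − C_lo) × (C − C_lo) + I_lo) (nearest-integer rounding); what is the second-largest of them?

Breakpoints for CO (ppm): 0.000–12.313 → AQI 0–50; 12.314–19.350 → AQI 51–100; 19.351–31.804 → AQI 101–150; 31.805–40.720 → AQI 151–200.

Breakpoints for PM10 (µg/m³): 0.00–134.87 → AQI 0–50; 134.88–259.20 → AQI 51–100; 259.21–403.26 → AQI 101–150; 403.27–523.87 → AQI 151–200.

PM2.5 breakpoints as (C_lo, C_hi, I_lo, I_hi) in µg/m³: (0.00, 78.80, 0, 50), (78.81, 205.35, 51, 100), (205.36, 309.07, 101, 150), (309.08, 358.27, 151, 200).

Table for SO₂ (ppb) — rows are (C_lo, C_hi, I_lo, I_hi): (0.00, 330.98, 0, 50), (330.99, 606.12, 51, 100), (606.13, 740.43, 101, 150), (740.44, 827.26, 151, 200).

135

CO: 37.095 lies in 31.805–40.720, so I_lo=151, I_hi=200, C_lo=31.805, C_hi=40.720.
(200−151)/(40.720−31.805) × (37.095−31.805) + 151 = 49/8.915 × 5.290 + 151 ≈ 180.08 → 180.
PM10: 122.21 lies in 0.00–134.87, so I_lo=0, I_hi=50, C_lo=0.00, C_hi=134.87.
(50−0)/(134.87−0.00) × (122.21−0.00) + 0 = 50/134.87 × 122.21 + 0 ≈ 45.31 → 45.
PM2.5: 105.20 lies in 78.81–205.35, so I_lo=51, I_hi=100, C_lo=78.81, C_hi=205.35.
(100−51)/(205.35−78.81) × (105.20−78.81) + 51 = 49/126.54 × 26.39 + 51 ≈ 61.22 → 61.
SO₂ 700.30: bracket 606.13–740.43 → index 101–150; slope 49/134.30, offset 94.17.
AQI = 101 + 49/134.30·94.17 ≈ 135.36 ⇒ 135.
Sub-indices: CO→180, PM10→45, PM2.5→61, SO₂→135. Ranked high→low: 180, 135, 61, 45. Second-highest sub-index = 135.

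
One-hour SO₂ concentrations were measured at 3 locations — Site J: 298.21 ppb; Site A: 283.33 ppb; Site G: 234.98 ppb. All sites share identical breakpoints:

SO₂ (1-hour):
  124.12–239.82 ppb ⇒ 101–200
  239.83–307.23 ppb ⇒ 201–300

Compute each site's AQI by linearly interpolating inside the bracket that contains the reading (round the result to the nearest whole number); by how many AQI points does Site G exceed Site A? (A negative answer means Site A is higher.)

-69

Site J 298.21: bracket 239.83–307.23 → index 201–300; slope 99/67.40, offset 58.38.
AQI = 201 + 99/67.40·58.38 ≈ 286.75 ⇒ 287.
Site A: 283.33 lies in 239.83–307.23, so I_lo=201, I_hi=300, C_lo=239.83, C_hi=307.23.
(300−201)/(307.23−239.83) × (283.33−239.83) + 201 = 99/67.40 × 43.50 + 201 ≈ 264.89 → 265.
Site G 234.98: bracket 124.12–239.82 → index 101–200; slope 99/115.70, offset 110.86.
AQI = 101 + 99/115.70·110.86 ≈ 195.86 ⇒ 196.
AQIs: Site J=287, Site A=265, Site G=196. Site G (196) − Site A (265) = -69.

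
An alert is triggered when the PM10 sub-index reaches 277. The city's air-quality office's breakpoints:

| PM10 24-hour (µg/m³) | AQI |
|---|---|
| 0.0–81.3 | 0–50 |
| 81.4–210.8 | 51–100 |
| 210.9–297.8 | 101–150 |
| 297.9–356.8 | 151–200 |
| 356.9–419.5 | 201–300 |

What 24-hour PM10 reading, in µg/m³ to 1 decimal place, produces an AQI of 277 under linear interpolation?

405.0

AQI 277 lies in the 201–300 band, which corresponds to 356.9–419.5 µg/m³.
C = 356.9 + (277−201)×(419.5−356.9)/(300−201) = 356.9 + 76×62.6/99 ≈ 404.957 µg/m³ → 405.0 µg/m³ to 1 dp.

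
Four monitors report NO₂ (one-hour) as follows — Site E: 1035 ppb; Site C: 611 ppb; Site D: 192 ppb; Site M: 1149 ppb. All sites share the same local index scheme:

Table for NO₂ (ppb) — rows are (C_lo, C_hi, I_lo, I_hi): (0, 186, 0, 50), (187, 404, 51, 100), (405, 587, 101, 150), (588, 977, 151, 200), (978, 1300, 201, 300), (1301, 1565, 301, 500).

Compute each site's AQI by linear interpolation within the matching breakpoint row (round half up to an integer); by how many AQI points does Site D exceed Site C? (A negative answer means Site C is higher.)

Site E 1035: bracket 978–1300 → index 201–300; slope 99/322, offset 57.
AQI = 201 + 99/322·57 ≈ 218.52 ⇒ 219.
Site C 611: bracket 588–977 → index 151–200; slope 49/389, offset 23.
AQI = 151 + 49/389·23 ≈ 153.90 ⇒ 154.
Site D: 192 lies in 187–404, so I_lo=51, I_hi=100, C_lo=187, C_hi=404.
(100−51)/(404−187) × (192−187) + 51 = 49/217 × 5 + 51 ≈ 52.13 → 52.
Site M: 1149 ∈ [978, 1300] ↔ index [201, 300].
201 + (1149−978)·(300−201)/(1300−978) = 201 + 171·99/322 ≈ 253.57, so AQI = 254.
AQIs: Site E=219, Site C=154, Site D=52, Site M=254. Site D (52) − Site C (154) = -102.

-102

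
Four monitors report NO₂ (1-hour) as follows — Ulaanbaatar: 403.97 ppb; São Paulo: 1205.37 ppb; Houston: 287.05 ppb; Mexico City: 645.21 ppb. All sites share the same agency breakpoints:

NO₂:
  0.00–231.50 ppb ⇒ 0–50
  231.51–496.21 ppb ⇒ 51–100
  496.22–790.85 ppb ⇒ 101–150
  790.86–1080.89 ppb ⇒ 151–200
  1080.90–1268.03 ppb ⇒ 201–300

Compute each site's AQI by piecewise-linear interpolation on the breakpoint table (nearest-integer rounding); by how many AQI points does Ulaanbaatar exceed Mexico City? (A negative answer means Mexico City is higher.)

-43

Ulaanbaatar 403.97: bracket 231.51–496.21 → index 51–100; slope 49/264.70, offset 172.46.
AQI = 51 + 49/264.70·172.46 ≈ 82.92 ⇒ 83.
São Paulo 1205.37: bracket 1080.90–1268.03 → index 201–300; slope 99/187.13, offset 124.47.
AQI = 201 + 99/187.13·124.47 ≈ 266.85 ⇒ 267.
Houston: 287.05 ∈ [231.51, 496.21] ↔ index [51, 100].
51 + (287.05−231.51)·(100−51)/(496.21−231.51) = 51 + 55.54·49/264.70 ≈ 61.28, so AQI = 61.
Mexico City: 645.21 ∈ [496.22, 790.85] ↔ index [101, 150].
101 + (645.21−496.22)·(150−101)/(790.85−496.22) = 101 + 148.99·49/294.63 ≈ 125.78, so AQI = 126.
AQIs: Ulaanbaatar=83, São Paulo=267, Houston=61, Mexico City=126. Ulaanbaatar (83) − Mexico City (126) = -43.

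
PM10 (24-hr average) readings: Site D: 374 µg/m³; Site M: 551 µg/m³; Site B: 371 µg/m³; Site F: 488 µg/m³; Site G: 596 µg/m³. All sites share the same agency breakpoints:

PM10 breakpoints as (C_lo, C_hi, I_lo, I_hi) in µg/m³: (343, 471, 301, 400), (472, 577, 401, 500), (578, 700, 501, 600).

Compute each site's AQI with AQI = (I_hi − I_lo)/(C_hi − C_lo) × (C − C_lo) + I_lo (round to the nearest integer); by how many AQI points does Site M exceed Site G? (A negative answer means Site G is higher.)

Site D 374: bracket 343–471 → index 301–400; slope 99/128, offset 31.
AQI = 301 + 99/128·31 ≈ 324.98 ⇒ 325.
Site M 551: bracket 472–577 → index 401–500; slope 99/105, offset 79.
AQI = 401 + 99/105·79 ≈ 475.49 ⇒ 475.
Site B 371: bracket 343–471 → index 301–400; slope 99/128, offset 28.
AQI = 301 + 99/128·28 ≈ 322.66 ⇒ 323.
Site F: 488 lies in 472–577, so I_lo=401, I_hi=500, C_lo=472, C_hi=577.
(500−401)/(577−472) × (488−472) + 401 = 99/105 × 16 + 401 ≈ 416.09 → 416.
Site G 596: bracket 578–700 → index 501–600; slope 99/122, offset 18.
AQI = 501 + 99/122·18 ≈ 515.61 ⇒ 516.
AQIs: Site D=325, Site M=475, Site B=323, Site F=416, Site G=516. Site M (475) − Site G (516) = -41.

-41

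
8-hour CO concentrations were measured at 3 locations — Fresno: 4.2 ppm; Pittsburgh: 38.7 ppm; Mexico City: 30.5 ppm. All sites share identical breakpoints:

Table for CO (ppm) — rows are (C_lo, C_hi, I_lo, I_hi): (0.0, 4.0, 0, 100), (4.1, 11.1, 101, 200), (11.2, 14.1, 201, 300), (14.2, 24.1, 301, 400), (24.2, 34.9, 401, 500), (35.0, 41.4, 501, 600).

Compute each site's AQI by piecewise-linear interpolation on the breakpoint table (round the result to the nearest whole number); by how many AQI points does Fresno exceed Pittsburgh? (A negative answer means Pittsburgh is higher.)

Fresno: row 4.1–11.1 (AQI 101–200). (200−101)·(4.2−4.1)/(11.1−4.1) + 101 = 99·0.1/7.0 + 101 ≈ 102.41 → 102.
Pittsburgh 38.7: bracket 35.0–41.4 → index 501–600; slope 99/6.4, offset 3.7.
AQI = 501 + 99/6.4·3.7 ≈ 558.23 ⇒ 558.
Mexico City: 30.5 ∈ [24.2, 34.9] ↔ index [401, 500].
401 + (30.5−24.2)·(500−401)/(34.9−24.2) = 401 + 6.3·99/10.7 ≈ 459.29, so AQI = 459.
AQIs: Fresno=102, Pittsburgh=558, Mexico City=459. Fresno (102) − Pittsburgh (558) = -456.

-456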